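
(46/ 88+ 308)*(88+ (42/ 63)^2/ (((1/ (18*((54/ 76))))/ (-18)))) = -923100/209 = -4416.75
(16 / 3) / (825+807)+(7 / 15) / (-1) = -709/1530 = -0.46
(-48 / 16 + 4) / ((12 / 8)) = 2/3 = 0.67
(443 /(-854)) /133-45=-5111633/113582 = -45.00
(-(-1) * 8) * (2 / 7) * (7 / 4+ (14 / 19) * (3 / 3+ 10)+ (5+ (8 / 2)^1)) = 5732/133 = 43.10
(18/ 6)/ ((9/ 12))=4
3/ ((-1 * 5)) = -3/5 = -0.60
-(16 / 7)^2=-256/49 = -5.22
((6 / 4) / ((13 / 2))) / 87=1/377 = 0.00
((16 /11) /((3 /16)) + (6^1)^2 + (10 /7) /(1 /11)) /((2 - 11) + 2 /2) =-6869/924 = -7.43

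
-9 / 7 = -1.29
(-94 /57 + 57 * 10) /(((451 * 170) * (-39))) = -1246/6555285 = 0.00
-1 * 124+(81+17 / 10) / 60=-73573/600 = -122.62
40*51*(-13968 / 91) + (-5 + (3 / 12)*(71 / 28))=-455921877/1456 = -313133.16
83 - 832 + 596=-153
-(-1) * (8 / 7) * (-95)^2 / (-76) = -950/7 = -135.71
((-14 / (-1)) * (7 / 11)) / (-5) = -98/55 = -1.78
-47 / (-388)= 47/388 = 0.12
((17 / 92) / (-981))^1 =-17/90252 = 0.00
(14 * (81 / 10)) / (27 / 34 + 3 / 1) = 6426/215 = 29.89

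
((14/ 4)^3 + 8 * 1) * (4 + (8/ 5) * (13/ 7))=24827/70 = 354.67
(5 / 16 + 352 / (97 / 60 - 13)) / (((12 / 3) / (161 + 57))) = -36461045/21856 = -1668.24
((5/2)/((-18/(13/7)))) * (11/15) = -143/756 = -0.19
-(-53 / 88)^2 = -2809/7744 = -0.36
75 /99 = 25/33 = 0.76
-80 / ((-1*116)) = 20/29 = 0.69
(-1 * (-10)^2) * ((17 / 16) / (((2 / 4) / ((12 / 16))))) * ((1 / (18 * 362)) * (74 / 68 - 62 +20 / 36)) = 461725/312768 = 1.48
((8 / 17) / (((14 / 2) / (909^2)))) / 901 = 6610248/107219 = 61.65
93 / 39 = 31/13 = 2.38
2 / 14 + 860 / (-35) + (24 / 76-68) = -12251/133 = -92.11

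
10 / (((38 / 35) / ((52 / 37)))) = 9100/703 = 12.94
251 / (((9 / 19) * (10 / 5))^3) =1721609/5832 = 295.20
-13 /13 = -1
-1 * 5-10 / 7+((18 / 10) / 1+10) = 188/35 = 5.37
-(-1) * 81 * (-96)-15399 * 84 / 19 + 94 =-1439474/19 = -75761.79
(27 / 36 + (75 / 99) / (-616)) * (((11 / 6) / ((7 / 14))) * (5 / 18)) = 76105/99792 = 0.76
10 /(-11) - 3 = -43/11 = -3.91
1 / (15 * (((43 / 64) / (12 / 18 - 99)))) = -3776/387 = -9.76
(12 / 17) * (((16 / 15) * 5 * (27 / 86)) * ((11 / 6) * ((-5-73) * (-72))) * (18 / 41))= 160123392/29971 = 5342.61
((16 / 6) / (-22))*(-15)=20/11 = 1.82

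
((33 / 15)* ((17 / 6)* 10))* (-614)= -114818/3 = -38272.67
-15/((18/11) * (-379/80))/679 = 2200/772023 = 0.00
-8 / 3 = -2.67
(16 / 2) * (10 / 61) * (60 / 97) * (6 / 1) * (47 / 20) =67680/5917 = 11.44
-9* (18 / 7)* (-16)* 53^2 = 7280928/7 = 1040132.57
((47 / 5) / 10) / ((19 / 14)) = 329/475 = 0.69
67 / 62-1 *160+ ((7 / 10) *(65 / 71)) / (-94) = -65761743/413788 = -158.93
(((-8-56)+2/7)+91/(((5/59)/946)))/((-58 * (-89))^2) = 8887822/233154635 = 0.04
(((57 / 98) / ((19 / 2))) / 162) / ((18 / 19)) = 19/47628 = 0.00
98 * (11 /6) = 179.67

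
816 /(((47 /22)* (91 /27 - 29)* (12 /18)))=-181764/8131 = -22.35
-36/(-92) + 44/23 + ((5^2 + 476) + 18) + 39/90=359999/690 = 521.74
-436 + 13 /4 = -1731/4 = -432.75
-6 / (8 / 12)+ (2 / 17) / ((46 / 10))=-3509/391 = -8.97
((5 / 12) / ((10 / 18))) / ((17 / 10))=0.44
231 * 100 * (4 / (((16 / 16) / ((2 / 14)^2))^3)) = 13200/16807 = 0.79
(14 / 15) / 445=14/6675 = 0.00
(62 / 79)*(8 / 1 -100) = -5704/79 = -72.20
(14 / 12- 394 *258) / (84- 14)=-121981/84 = -1452.15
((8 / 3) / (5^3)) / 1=8/375 = 0.02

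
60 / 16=15/4 = 3.75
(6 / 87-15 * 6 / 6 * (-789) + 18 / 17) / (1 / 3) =17505633/493 = 35508.38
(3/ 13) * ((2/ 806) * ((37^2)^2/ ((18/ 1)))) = 1874161/31434 = 59.62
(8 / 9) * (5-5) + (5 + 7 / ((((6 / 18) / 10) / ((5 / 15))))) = 75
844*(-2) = -1688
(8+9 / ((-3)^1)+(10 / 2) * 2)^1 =15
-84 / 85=-0.99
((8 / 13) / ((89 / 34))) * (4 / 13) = 1088/15041 = 0.07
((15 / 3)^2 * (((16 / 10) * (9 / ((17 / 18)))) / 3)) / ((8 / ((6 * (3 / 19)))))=4860/323 = 15.05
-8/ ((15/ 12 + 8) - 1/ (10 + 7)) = -0.87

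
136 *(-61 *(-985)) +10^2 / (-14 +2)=24514655/3 = 8171551.67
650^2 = 422500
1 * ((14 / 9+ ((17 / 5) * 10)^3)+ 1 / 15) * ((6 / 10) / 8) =1768753/600 = 2947.92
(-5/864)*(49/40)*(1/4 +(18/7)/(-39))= -469/359424 = 0.00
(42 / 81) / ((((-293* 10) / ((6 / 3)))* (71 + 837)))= -7/17957970 = 0.00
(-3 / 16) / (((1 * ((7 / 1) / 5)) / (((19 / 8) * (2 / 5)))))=-57/448 = -0.13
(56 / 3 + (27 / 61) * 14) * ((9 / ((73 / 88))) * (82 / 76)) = 24624600/84607 = 291.05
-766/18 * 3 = -383/3 = -127.67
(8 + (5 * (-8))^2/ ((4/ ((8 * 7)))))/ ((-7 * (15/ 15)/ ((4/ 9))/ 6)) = -179264/21 = -8536.38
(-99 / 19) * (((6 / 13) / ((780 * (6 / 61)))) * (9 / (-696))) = 6039/14899040 = 0.00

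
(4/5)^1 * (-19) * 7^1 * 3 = -1596/5 = -319.20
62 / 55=1.13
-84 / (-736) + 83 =15293/184 = 83.11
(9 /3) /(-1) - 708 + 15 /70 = -9951/14 = -710.79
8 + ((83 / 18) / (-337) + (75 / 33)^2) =9653095/733986 = 13.15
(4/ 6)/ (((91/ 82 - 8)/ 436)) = -71504/1695 = -42.19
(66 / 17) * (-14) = -924/17 = -54.35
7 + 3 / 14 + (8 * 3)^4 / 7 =663653/14 = 47403.79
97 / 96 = 1.01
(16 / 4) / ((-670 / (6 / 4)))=-3/335 = -0.01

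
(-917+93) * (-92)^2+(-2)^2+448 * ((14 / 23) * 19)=-160290468/23 = -6969150.78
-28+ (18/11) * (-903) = -16562/11 = -1505.64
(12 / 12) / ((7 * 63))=1/441 = 0.00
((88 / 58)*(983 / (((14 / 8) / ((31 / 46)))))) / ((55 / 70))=487568/667 = 730.99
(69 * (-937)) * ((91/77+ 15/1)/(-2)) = 5754117/11 = 523101.55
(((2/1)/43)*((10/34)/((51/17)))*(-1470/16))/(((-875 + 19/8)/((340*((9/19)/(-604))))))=-36750/287075009 = 0.00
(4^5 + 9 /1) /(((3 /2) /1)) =688.67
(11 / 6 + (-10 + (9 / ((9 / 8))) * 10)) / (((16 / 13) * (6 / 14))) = 39221/288 = 136.18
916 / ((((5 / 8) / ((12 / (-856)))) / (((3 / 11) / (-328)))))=4122/241285 = 0.02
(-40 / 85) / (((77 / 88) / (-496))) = 31744/119 = 266.76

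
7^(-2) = 0.02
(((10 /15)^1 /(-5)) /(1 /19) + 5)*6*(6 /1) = 444/5 = 88.80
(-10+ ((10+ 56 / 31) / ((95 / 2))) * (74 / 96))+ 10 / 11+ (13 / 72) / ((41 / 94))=-101431873/11953755 = -8.49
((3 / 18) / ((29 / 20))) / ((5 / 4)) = 8/87 = 0.09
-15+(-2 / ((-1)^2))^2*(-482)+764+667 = -512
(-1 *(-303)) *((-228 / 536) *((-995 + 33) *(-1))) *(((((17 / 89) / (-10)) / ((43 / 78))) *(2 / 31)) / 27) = 407983238/39743395 = 10.27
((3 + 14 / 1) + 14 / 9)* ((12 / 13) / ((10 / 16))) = 5344/195 = 27.41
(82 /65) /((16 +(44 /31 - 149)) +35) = -1271/97305 = -0.01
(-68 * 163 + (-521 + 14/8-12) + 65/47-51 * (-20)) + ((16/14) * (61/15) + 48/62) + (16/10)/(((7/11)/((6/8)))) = -925477031/87420 = -10586.56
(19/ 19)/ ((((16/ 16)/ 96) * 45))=32/15 = 2.13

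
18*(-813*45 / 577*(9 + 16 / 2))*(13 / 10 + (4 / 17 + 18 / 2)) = -117942723/577 = -204406.80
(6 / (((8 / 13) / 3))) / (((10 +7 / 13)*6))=507/1096 = 0.46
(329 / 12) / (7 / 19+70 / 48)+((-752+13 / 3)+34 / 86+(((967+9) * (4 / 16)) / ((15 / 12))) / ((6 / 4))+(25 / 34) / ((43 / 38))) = -46166581/76755 = -601.48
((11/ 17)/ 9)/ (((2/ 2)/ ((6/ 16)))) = 11/408 = 0.03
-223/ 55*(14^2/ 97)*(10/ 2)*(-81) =3540348/1067 = 3318.04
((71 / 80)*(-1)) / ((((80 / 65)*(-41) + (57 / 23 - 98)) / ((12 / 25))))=63687/21824500 = 0.00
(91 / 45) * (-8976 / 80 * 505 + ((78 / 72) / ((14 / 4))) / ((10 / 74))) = -114576.50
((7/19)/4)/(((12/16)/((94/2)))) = 329/57 = 5.77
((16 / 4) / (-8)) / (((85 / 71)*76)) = -71/12920 = -0.01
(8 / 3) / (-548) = -2/411 = 0.00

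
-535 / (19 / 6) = -168.95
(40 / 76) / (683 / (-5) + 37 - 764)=-25/41021 = 0.00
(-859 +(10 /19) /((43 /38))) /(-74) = 36917/3182 = 11.60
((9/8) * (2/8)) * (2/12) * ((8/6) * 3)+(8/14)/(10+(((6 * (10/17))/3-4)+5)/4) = 19409/80304 = 0.24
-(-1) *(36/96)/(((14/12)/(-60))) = -135/7 = -19.29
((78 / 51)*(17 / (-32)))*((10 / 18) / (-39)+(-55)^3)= 29198815/216 = 135179.70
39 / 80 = 0.49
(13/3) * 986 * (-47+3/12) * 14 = -8389381/3 = -2796460.33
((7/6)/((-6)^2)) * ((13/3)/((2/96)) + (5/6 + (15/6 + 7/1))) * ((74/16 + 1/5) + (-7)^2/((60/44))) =4485047/15552 = 288.39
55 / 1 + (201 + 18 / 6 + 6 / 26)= 3370/13 = 259.23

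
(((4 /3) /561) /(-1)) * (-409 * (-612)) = -6544/11 = -594.91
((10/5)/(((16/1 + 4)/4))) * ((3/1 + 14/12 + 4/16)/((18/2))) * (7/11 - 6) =-3127/2970 = -1.05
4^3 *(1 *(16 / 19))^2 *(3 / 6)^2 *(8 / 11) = 32768/3971 = 8.25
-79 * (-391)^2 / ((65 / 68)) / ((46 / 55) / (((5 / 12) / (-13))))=490980655/1014 = 484201.83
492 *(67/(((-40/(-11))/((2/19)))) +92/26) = 3328503/1235 = 2695.14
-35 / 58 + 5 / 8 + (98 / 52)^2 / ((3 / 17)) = 2369921/117624 = 20.15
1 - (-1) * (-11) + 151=141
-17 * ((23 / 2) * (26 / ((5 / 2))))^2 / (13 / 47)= -21978892/25 = -879155.68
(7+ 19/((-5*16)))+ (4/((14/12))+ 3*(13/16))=442/35 = 12.63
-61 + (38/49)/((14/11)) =-20714/343 = -60.39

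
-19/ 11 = -1.73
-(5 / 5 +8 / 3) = -11/3 = -3.67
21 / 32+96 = 3093/32 = 96.66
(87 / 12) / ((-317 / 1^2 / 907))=-26303/1268 = -20.74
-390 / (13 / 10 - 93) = 3900/917 = 4.25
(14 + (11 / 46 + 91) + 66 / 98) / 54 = 238727/121716 = 1.96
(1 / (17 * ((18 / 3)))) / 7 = 1/714 = 0.00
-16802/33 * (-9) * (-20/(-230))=100812/253 = 398.47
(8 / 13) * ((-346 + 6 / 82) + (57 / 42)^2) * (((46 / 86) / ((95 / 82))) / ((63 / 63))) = -254386164/2602145 = -97.76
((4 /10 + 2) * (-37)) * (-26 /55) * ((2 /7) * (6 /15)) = 46176/9625 = 4.80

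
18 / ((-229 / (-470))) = 8460/229 = 36.94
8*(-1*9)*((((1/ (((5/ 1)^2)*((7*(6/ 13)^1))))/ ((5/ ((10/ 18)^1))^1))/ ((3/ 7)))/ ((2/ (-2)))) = 0.23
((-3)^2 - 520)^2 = 261121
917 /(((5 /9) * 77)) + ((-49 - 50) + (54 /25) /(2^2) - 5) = -45113/550 = -82.02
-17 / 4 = -4.25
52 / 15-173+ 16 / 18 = -7589/45 = -168.64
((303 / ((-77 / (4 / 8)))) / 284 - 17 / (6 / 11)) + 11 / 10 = -19729481/656040 = -30.07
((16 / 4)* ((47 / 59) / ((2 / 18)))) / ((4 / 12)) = 5076/59 = 86.03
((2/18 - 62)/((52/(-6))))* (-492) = -45674/13 = -3513.38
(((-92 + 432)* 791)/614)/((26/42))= 2823870/3991 = 707.56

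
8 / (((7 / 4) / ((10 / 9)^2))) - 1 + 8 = 7169/567 = 12.64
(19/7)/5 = 19/35 = 0.54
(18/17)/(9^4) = 2/12393 = 0.00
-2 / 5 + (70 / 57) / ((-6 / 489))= -28639/285 = -100.49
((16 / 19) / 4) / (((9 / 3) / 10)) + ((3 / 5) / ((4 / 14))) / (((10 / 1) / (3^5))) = 294871/5700 = 51.73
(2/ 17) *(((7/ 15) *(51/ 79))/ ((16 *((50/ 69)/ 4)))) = 483/39500 = 0.01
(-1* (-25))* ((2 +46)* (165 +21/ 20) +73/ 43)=8570005/43 = 199302.44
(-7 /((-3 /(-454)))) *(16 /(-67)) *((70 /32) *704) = 78305920/201 = 389581.69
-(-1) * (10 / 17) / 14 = 0.04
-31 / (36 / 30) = -155/6 = -25.83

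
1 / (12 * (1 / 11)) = 0.92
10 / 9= 1.11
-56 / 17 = -3.29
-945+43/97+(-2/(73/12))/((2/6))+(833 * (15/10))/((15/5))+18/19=-142098917/269078 = -528.10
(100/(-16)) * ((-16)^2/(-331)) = 1600/331 = 4.83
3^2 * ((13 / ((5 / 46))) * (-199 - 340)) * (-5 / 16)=1450449/8 = 181306.12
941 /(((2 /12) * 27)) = 1882/9 = 209.11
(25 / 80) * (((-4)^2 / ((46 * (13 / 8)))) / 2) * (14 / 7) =20/299 = 0.07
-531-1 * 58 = -589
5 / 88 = 0.06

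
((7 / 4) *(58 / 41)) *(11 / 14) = 319/164 = 1.95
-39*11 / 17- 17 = -718/17 = -42.24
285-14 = 271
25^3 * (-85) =-1328125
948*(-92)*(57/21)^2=-31484976/49 = -642550.53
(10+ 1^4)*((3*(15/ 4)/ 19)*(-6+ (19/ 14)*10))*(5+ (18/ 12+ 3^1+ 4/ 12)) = 515955/1064 = 484.92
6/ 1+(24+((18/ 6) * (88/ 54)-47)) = -109/9 = -12.11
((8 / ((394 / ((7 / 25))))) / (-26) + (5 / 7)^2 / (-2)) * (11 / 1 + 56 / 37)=-741724611/232154650 = -3.19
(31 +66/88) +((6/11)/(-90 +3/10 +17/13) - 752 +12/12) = -363658797/505604 = -719.26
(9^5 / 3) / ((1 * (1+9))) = 19683/10 = 1968.30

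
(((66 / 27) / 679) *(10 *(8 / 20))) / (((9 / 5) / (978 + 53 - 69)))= 423280/54999 = 7.70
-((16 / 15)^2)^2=-65536/50625 = -1.29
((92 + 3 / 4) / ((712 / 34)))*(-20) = -31535/356 = -88.58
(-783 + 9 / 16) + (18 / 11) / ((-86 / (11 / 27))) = -782.45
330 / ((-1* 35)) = -66/7 = -9.43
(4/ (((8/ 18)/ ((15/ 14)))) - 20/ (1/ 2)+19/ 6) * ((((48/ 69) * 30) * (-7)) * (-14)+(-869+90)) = -16629233/483 = -34429.05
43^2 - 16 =1833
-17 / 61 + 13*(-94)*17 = -20774.28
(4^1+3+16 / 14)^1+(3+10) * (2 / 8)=319/28 = 11.39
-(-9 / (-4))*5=-45/4 = -11.25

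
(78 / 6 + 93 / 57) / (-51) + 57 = 54955/969 = 56.71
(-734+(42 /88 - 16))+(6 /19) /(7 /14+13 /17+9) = -218674773/291764 = -749.49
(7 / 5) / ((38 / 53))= 371/190 = 1.95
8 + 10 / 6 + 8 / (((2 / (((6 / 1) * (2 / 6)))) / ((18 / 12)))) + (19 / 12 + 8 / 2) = 109/4 = 27.25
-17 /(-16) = 17/16 = 1.06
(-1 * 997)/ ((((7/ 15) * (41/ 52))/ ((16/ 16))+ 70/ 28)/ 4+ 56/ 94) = -146200080/192499 = -759.48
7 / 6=1.17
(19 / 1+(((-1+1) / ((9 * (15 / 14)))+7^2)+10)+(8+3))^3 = 704969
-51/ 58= -0.88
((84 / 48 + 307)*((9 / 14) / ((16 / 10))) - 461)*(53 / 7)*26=-104006617/1568 = -66330.75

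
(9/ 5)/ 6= 3/10 = 0.30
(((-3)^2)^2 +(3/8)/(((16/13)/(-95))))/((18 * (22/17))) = 37757/16896 = 2.23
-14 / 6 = -7/3 = -2.33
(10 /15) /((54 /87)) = 29/27 = 1.07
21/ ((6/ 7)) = 49/2 = 24.50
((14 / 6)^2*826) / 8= 20237/36 = 562.14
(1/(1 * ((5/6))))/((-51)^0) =6/5 = 1.20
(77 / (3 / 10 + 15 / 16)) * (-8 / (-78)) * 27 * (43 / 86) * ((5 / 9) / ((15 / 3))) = 1120/117 = 9.57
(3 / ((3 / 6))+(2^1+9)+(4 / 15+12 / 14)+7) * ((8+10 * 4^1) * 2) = 84416/35 = 2411.89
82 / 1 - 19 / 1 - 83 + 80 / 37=-660/37 = -17.84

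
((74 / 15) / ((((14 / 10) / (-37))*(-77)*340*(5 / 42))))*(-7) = -1369/4675 = -0.29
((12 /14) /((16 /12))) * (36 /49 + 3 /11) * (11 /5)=1.42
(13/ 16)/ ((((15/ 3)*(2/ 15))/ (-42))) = -51.19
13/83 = 0.16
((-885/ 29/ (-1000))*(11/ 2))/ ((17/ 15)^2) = 17523/134096 = 0.13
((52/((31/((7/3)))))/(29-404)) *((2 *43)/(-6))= 15652/104625 = 0.15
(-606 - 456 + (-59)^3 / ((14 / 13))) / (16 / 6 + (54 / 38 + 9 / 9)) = -30606663/812 = -37692.93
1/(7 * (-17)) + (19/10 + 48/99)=93323/39270 = 2.38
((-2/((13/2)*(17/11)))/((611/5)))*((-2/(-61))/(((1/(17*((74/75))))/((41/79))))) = -266992/574159755 = 0.00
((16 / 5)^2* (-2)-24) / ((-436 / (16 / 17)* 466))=2224/10793725 = 0.00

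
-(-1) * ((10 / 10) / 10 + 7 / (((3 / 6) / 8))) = 1121/10 = 112.10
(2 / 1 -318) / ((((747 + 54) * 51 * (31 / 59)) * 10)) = -9322/6331905 = 0.00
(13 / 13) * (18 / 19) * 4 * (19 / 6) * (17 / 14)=102/7 = 14.57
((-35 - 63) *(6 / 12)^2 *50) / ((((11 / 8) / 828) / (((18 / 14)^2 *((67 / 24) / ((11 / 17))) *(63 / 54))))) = -742684950/121 = -6137892.15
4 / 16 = 1/4 = 0.25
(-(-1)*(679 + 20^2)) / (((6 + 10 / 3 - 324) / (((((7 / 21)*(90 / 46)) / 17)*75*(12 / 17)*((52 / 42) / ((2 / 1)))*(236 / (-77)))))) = 47341125/3582733 = 13.21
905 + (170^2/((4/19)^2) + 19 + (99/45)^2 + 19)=65300409/100 = 653004.09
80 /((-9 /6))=-160/3 = -53.33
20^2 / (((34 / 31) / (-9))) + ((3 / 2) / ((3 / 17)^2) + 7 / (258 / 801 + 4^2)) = -359364227/111129 = -3233.76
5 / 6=0.83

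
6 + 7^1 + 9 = 22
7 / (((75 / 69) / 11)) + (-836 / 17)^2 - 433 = 14855794/7225 = 2056.17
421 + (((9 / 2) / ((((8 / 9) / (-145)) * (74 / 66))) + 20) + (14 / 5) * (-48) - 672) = -3019509/2960 = -1020.10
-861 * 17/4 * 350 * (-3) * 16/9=6830600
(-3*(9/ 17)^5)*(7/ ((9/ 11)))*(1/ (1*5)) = -1515591/7099285 = -0.21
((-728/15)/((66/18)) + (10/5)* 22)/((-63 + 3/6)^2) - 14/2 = -6008857/859375 = -6.99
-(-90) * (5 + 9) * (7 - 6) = 1260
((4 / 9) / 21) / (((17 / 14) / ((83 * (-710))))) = -471440/459 = -1027.10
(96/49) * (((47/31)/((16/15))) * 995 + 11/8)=4212942/1519 = 2773.50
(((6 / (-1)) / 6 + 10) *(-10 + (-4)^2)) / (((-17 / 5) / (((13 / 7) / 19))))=-3510/2261 = -1.55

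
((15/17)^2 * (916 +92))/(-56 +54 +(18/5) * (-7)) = -141750/4913 = -28.85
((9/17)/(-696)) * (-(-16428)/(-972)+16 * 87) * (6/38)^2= -111383/4271352 = -0.03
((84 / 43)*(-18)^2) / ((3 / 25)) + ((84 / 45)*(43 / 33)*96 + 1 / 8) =312636727/56760 = 5508.05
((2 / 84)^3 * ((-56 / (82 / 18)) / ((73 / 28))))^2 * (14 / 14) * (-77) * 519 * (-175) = 761200/26874147 = 0.03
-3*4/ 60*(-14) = 14/5 = 2.80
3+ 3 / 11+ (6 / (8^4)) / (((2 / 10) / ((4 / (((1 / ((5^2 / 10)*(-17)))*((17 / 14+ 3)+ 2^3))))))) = 1017899/321024 = 3.17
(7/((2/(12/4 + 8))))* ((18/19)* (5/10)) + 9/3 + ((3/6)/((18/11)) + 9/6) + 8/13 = 210365/8892 = 23.66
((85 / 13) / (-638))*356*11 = -15130/377 = -40.13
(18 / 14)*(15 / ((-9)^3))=-5/189 = -0.03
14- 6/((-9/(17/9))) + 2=466/27 = 17.26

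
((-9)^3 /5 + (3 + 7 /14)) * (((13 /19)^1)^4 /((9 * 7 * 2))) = -40642303/164204460 = -0.25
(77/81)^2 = 5929/6561 = 0.90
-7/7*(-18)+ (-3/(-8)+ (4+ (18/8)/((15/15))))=197/8 = 24.62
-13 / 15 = -0.87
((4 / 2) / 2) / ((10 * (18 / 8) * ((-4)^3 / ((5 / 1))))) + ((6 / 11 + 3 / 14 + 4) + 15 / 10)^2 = 66903383/1707552 = 39.18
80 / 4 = 20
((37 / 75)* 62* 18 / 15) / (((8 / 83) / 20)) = 190402/25 = 7616.08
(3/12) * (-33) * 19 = -627/4 = -156.75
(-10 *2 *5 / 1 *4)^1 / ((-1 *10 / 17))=680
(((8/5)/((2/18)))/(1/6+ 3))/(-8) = -54/95 = -0.57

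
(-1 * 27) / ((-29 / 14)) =378/29 = 13.03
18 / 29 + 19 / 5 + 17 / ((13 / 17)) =26.65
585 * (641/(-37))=-374985/37 = -10134.73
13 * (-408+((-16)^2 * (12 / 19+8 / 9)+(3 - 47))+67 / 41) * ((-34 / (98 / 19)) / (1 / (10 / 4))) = 473553275/36162 = 13095.33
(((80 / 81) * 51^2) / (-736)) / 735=-289/60858 = 0.00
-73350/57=-24450/19 = -1286.84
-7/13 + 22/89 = -337/1157 = -0.29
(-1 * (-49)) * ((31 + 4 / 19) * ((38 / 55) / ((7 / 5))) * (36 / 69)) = 99624/253 = 393.77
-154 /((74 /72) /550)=-3049200/37 = -82410.81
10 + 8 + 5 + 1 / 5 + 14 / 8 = 499/20 = 24.95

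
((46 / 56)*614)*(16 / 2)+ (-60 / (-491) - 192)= 13208320/3437 = 3842.98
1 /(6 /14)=7/3 = 2.33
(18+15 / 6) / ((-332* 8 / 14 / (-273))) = 78351/2656 = 29.50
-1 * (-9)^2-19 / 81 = -6580/81 = -81.23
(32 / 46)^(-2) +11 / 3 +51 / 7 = 69989/5376 = 13.02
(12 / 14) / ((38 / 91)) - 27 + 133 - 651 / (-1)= 14422/19 = 759.05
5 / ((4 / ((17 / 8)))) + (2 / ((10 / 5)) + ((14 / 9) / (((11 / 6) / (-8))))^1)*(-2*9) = 37607/352 = 106.84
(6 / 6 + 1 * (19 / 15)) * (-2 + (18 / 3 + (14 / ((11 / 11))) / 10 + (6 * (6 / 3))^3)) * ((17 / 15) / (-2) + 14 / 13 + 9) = 60720039/1625 = 37366.18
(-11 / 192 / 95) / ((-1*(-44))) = -1/72960 = 0.00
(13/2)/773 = 13/1546 = 0.01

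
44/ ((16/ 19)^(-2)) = 11264/361 = 31.20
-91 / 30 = -3.03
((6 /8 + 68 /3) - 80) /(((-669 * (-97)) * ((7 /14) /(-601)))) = 4207/4014 = 1.05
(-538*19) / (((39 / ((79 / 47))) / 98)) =-79138724/1833 = -43174.43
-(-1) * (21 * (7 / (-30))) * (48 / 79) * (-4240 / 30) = 166208/395 = 420.78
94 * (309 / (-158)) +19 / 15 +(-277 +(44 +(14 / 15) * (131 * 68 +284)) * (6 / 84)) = 1297123/8295 = 156.37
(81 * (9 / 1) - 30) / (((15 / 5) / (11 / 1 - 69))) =-13514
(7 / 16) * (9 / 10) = 63/160 = 0.39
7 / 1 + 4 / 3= 25/3 = 8.33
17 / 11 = 1.55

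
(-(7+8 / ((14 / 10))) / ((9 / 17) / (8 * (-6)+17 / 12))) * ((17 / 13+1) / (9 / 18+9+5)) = 325295/1827 = 178.05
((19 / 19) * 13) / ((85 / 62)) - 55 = -45.52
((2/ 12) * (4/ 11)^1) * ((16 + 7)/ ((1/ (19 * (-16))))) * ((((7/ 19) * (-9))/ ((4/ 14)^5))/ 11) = 8117781/121 = 67089.10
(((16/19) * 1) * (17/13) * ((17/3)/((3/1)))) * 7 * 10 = 323680/2223 = 145.61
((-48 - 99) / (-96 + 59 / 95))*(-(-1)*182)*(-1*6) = -1173060/697 = -1683.01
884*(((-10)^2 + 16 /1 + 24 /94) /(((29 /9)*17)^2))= 23014368/671959 = 34.25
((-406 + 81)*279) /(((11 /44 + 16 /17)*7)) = -685100/63 = -10874.60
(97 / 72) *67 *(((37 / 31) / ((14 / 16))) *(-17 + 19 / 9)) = -32222042/17577 = -1833.19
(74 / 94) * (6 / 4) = 111/94 = 1.18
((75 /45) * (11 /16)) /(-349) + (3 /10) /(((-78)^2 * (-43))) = -1999123/608683920 = 0.00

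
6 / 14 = 3/7 = 0.43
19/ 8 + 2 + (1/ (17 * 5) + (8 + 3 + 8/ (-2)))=7743/680 = 11.39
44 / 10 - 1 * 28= -23.60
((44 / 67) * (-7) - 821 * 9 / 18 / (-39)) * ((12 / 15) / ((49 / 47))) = 2912402/640185 = 4.55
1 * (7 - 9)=-2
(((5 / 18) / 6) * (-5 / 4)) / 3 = -25/1296 = -0.02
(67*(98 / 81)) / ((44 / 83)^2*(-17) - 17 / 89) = -82158214/5035689 = -16.32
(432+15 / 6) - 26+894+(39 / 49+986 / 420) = 959648/735 = 1305.64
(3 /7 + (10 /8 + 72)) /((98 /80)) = 20630/343 = 60.15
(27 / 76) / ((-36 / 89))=-267/304 = -0.88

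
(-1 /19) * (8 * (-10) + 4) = 4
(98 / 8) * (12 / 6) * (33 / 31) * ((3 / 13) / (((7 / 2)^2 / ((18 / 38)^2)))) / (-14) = -8019/1018381 = -0.01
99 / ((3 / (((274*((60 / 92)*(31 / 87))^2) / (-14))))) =-108617025/3114223 = -34.88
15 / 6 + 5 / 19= 105/38 = 2.76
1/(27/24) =8/9 = 0.89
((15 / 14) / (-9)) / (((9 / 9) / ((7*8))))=-20/3 = -6.67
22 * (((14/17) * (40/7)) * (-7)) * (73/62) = -449680/527 = -853.28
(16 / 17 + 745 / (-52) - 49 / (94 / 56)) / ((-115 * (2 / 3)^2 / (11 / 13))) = 7614387/10802480 = 0.70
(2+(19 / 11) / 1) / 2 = 1.86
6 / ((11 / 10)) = 60/11 = 5.45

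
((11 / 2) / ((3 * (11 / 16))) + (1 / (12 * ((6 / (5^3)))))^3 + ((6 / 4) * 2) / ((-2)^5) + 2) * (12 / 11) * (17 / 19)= 62219269/6500736 = 9.57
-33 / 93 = -11/31 = -0.35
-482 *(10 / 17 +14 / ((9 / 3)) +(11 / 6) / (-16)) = -2021749/816 = -2477.63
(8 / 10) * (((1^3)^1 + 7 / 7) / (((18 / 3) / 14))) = 56/15 = 3.73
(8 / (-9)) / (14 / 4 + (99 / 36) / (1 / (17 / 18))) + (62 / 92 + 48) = 979977/20194 = 48.53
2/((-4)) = -1/2 = -0.50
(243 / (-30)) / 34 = -81/340 = -0.24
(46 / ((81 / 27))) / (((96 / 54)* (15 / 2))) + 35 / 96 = 727/480 = 1.51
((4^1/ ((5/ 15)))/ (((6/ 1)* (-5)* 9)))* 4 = -8/45 = -0.18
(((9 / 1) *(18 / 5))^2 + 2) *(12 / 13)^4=545232384/714025 = 763.60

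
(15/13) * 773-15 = 876.92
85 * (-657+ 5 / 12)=-669715/12 = -55809.58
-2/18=-1/9 = -0.11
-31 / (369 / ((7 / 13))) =-217/4797 = -0.05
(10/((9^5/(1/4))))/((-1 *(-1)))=5/118098 = 0.00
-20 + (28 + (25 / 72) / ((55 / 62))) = 3323/396 = 8.39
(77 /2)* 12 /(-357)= -22/17 = -1.29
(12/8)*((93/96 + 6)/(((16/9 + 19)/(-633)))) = -318.46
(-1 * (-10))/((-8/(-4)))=5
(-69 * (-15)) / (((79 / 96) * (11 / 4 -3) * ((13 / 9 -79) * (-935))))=-357696/5155777 = -0.07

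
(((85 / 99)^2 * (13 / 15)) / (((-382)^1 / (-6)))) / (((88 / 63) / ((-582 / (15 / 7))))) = -17857021/9151956 = -1.95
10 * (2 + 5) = 70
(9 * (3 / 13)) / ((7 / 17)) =459/91 = 5.04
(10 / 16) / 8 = 0.08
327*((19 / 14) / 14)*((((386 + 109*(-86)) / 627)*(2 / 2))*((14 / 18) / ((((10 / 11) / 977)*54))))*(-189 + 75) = 216500269/270 = 801852.85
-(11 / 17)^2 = -121/289 = -0.42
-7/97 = -0.07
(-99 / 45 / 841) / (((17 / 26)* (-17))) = 286/1215245 = 0.00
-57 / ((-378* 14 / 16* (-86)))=-38/18963 = 0.00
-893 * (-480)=428640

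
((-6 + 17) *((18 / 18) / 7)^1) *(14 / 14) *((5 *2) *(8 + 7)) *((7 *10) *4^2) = 264000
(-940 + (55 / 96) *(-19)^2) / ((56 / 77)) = -774235/768 = -1008.12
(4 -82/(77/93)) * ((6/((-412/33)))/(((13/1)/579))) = 19067049/9373 = 2034.25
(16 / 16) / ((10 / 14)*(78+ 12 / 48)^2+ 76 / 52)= 1456/6370113 = 0.00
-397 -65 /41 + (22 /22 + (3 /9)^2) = -146668/369 = -397.47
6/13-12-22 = -33.54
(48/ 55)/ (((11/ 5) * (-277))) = -48/33517 = 0.00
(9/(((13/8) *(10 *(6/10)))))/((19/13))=12/19 = 0.63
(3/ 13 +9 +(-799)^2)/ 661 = 8299333/8593 = 965.82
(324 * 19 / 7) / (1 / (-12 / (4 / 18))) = -332424/7 = -47489.14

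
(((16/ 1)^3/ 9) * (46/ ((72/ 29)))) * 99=7513088/9 = 834787.56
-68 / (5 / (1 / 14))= -34/35 = -0.97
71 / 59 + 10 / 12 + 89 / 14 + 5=16595/1239 = 13.39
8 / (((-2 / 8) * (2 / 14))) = -224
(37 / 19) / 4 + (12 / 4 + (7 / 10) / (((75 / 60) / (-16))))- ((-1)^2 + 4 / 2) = -16099/1900 = -8.47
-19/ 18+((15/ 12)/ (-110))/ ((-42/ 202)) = -5549/5544 = -1.00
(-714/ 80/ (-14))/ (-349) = -51/27920 = 0.00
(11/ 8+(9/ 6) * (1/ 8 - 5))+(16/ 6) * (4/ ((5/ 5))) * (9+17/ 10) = 25967/240 = 108.20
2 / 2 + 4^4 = 257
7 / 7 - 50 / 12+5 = 11/6 = 1.83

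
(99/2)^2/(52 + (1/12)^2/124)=43751664/928513 = 47.12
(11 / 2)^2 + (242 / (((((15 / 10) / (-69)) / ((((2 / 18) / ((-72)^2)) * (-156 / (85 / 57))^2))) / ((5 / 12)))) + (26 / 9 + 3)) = -41037053/39015 = -1051.83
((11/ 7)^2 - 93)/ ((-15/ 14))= 8872/105 = 84.50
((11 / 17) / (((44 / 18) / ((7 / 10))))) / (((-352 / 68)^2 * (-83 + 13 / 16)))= -1071/12729200 = 0.00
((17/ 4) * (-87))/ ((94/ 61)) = -90219/376 = -239.94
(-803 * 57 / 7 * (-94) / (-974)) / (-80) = 2151237/272720 = 7.89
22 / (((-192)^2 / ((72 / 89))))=11/22784 = 0.00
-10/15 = -2/3 = -0.67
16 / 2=8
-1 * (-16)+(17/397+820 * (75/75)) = 836.04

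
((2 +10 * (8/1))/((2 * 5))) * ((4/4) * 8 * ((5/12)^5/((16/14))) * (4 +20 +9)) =1973125/82944 = 23.79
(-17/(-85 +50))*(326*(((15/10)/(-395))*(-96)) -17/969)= 45482021/788025 = 57.72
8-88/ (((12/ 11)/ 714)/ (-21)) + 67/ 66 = 79828651/66 = 1209525.02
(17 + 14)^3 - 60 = 29731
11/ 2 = 5.50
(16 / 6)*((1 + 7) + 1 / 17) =1096/51 = 21.49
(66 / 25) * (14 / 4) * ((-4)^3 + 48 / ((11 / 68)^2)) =4498368/275 = 16357.70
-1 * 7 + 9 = 2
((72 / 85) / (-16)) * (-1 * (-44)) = -198/85 = -2.33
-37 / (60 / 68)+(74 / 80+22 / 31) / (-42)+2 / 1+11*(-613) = -70651439/10416 = -6782.97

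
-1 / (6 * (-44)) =1/264 = 0.00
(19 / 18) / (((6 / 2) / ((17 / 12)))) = 323/648 = 0.50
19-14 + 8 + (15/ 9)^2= 142/9 = 15.78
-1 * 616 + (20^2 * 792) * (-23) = -7287016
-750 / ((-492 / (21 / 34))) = 2625/2788 = 0.94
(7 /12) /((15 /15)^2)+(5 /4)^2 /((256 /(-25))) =5293/12288 = 0.43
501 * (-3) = -1503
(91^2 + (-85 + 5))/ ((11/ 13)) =106613/11 = 9692.09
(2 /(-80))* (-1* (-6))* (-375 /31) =225/124 = 1.81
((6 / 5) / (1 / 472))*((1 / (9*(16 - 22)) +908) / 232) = 2892829/1305 = 2216.73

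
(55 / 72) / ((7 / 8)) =55/63 = 0.87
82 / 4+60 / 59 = 2539/118 = 21.52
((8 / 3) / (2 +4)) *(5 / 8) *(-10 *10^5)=-2500000/9 = -277777.78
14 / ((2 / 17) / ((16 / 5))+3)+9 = 803/59 = 13.61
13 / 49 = 0.27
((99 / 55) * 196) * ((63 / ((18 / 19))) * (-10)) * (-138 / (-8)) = -4047057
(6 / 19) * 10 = 60/19 = 3.16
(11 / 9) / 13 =11/117 = 0.09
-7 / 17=-0.41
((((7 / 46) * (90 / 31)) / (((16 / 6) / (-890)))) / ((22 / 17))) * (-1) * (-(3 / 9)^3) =-4.22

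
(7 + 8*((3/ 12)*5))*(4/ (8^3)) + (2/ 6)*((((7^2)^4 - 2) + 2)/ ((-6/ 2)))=-737894375/1152 = -640533.31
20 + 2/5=20.40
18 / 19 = 0.95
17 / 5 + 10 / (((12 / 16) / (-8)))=-1549/15 = -103.27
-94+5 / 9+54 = -39.44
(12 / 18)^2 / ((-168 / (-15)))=5/126 = 0.04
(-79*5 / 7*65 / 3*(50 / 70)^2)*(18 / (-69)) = 1283750/7889 = 162.73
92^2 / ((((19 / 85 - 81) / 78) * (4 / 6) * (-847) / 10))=144.74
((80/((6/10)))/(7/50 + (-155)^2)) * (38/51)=760000/183792321 = 0.00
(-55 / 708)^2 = 3025/501264 = 0.01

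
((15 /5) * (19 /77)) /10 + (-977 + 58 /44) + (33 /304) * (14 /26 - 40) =-78469707/80080 = -979.89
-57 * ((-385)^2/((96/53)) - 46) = -149178671/32 = -4661833.47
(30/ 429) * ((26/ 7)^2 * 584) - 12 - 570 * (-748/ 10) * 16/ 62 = 11554.25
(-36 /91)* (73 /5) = -2628/455 = -5.78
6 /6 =1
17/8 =2.12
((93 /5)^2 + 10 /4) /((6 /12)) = 17423/25 = 696.92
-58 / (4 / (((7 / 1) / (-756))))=29/216 = 0.13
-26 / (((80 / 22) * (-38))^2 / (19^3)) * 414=-6186609/1600 = -3866.63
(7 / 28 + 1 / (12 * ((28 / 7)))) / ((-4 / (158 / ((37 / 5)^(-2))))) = -1405963/2400 = -585.82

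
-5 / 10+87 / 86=22/43 = 0.51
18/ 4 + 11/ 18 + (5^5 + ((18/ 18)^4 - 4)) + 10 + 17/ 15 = 141221/45 = 3138.24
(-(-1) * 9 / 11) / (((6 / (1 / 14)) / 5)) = 15/308 = 0.05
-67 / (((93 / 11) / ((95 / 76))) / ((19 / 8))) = -70015/2976 = -23.53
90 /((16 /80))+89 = 539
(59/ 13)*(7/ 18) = 413/234 = 1.76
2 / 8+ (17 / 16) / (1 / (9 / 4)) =169/64 = 2.64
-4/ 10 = -2/5 = -0.40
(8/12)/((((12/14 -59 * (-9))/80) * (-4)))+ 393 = 392.97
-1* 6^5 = -7776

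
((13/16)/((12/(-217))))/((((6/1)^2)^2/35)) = -98735/248832 = -0.40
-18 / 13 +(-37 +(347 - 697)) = -5049/13 = -388.38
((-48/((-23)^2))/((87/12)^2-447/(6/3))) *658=0.35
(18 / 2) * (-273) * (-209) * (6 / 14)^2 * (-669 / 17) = -3711718.82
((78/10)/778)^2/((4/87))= 132327/60528400 = 0.00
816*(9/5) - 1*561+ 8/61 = 276919/305 = 907.93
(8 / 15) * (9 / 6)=4/5 = 0.80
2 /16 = 0.12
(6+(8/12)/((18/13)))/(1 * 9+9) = 175/486 = 0.36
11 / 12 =0.92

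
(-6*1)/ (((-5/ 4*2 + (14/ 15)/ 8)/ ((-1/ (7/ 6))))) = -2160/1001 = -2.16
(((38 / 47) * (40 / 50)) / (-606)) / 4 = -19/71205 = 0.00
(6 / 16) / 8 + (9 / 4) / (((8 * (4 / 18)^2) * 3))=249/128 = 1.95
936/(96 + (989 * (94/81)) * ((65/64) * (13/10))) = 4852224/8353291 = 0.58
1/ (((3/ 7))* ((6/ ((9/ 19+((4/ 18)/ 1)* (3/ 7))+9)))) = 1909/513 = 3.72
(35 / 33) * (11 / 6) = 35/18 = 1.94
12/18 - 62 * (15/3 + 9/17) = -17450/51 = -342.16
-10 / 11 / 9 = -0.10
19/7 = 2.71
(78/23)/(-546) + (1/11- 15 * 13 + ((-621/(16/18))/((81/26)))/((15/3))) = -8492487/35420 = -239.77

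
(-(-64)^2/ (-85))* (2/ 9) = 8192/765 = 10.71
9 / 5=1.80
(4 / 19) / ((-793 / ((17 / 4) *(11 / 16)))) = -187/241072 = 0.00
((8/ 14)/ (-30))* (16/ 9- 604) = 2168/189 = 11.47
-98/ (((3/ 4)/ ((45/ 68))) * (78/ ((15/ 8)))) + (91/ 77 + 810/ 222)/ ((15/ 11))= 1436263/981240 = 1.46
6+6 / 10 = 33/5 = 6.60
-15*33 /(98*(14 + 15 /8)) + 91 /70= 0.98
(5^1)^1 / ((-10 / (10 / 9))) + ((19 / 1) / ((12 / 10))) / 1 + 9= 437/18 = 24.28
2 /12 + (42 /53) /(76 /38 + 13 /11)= 661/1590 = 0.42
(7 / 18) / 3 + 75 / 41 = 4337/2214 = 1.96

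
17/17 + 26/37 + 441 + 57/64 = 1050429/2368 = 443.59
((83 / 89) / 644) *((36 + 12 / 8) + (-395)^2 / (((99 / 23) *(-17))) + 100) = -557288975/192925656 = -2.89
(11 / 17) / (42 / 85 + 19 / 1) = 55/1657 = 0.03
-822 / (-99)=274/33 = 8.30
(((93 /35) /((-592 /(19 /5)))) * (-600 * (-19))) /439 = -100719/227402 = -0.44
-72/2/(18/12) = -24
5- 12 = -7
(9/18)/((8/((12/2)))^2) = 9/32 = 0.28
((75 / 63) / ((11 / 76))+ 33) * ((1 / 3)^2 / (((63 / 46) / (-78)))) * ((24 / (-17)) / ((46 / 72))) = 15846272/27489 = 576.46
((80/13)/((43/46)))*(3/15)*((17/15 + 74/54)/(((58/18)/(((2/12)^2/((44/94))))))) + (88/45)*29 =105129776/1851795 = 56.77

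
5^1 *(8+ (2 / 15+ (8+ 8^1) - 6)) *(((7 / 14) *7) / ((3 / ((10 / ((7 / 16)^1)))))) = 21760/9 = 2417.78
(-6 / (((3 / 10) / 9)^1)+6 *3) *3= -486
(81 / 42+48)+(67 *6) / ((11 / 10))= 63969/154 = 415.38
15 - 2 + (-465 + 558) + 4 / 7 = 746/7 = 106.57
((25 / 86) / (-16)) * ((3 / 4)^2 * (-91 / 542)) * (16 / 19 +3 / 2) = 1822275/453441536 = 0.00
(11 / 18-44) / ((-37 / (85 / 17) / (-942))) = -613085/111 = -5523.29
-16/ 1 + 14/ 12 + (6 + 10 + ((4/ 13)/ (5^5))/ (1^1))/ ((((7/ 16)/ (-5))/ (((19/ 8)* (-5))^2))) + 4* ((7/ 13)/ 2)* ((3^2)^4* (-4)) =-737966441/13650 = -54063.48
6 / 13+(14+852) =11264/13 = 866.46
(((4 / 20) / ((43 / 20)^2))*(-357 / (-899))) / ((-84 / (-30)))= 10200/1662251 = 0.01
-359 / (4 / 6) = -1077/2 = -538.50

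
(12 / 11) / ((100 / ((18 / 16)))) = 0.01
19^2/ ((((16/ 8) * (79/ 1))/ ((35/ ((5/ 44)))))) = 55594/79 = 703.72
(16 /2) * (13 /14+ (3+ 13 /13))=39.43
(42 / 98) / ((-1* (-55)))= 3/385 = 0.01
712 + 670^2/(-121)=-362748/121 = -2997.92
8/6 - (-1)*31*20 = 1864/3 = 621.33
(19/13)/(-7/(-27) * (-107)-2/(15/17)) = -2565/52663 = -0.05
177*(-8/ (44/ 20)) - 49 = -7619/11 = -692.64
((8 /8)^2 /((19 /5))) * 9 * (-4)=-180/19 = -9.47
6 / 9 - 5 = -13/3 = -4.33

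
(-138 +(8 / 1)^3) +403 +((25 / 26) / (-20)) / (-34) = 2747477/3536 = 777.00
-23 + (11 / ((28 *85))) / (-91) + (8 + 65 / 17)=-2420611/216580 = -11.18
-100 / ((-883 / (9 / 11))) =0.09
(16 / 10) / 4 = 2/5 = 0.40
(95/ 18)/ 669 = 95/12042 = 0.01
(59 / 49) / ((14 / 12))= 354/343 = 1.03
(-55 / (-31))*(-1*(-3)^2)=-495/31 = -15.97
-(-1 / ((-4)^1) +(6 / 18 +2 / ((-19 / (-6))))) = -277/228 = -1.21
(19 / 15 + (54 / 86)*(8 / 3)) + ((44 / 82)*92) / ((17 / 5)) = 7849609/449565 = 17.46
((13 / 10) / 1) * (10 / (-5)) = -13/5 = -2.60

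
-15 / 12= -5/4 = -1.25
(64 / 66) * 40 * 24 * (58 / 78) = 296960/429 = 692.21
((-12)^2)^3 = 2985984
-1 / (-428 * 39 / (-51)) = -17/5564 = 0.00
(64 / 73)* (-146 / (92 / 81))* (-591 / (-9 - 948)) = -510624/7337 = -69.60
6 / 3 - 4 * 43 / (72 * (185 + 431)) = 22133/11088 = 2.00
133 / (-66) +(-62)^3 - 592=-15768853/66 = -238922.02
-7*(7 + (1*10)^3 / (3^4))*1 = -10969/81 = -135.42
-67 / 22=-3.05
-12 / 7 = -1.71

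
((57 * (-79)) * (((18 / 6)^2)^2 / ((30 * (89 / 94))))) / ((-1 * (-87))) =-1904769/12905 = -147.60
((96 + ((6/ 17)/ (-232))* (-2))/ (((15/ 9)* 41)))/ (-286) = -283977/57809180 = 0.00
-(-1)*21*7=147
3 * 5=15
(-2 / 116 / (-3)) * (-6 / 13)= -1/377 = 0.00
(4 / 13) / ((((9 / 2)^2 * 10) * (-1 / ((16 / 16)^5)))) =-8/5265 = 0.00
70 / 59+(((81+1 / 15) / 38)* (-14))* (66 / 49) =-39.04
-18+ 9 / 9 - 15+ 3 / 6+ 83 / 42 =-620/21 = -29.52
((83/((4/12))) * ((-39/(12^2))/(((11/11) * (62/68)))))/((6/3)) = -36.98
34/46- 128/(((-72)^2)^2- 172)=114212421/154523683 = 0.74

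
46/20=23/10 = 2.30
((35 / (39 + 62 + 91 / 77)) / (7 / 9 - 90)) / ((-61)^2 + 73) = -45/44472184 = 0.00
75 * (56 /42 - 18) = -1250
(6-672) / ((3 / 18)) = -3996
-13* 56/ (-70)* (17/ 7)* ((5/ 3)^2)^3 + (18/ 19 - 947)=-404.70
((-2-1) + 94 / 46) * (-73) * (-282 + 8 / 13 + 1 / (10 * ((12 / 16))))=-88079464/4485 = -19638.68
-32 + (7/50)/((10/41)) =-15713/500 = -31.43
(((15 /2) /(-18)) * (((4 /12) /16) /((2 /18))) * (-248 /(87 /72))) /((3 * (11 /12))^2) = 7440/3509 = 2.12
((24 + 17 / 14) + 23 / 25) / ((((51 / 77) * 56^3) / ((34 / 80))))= 33539/351232000 = 0.00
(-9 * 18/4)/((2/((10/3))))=-135/2 = -67.50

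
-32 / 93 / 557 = -32/51801 = 0.00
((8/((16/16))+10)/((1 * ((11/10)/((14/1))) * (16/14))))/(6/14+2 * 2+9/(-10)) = 154350/2717 = 56.81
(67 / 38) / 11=67/418 = 0.16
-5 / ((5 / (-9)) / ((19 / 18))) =9.50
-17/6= -2.83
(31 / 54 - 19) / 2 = -995/108 = -9.21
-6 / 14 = -3/7 = -0.43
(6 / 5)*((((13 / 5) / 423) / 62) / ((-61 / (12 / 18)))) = -26/19997325 = 0.00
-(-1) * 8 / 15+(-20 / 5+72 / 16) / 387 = 2069/3870 = 0.53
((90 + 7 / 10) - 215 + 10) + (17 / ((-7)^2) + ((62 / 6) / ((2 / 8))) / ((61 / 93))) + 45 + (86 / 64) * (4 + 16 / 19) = 1294633/2271640 = 0.57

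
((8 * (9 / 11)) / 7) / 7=72/539 = 0.13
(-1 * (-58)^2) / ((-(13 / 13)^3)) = 3364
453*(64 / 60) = 2416/5 = 483.20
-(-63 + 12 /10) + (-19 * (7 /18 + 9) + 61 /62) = -161269/1395 = -115.61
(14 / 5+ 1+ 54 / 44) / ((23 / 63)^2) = 37.72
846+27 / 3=855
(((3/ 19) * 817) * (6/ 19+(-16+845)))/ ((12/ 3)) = 2032653/76 = 26745.43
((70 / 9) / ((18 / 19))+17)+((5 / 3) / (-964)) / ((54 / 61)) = 3936671/156168 = 25.21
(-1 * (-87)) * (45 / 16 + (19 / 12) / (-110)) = 243.44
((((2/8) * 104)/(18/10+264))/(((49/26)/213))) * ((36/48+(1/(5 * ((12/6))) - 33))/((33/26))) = -200599282/716331 = -280.04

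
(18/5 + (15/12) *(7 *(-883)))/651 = -154453/13020 = -11.86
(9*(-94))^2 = 715716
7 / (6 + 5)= 7/11 = 0.64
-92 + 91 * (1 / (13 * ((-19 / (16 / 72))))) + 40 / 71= -1111126/12141 = -91.52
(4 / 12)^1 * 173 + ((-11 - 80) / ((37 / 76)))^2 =143730005/4107 = 34996.35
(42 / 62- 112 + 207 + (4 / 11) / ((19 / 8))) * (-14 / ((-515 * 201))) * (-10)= -5794936/44711579 = -0.13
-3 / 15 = -1/5 = -0.20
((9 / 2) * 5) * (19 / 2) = 213.75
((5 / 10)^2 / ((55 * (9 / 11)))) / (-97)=-1/17460 = 0.00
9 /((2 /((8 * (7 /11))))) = 252/11 = 22.91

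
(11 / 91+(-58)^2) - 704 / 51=3350.32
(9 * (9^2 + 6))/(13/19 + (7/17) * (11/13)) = 758.26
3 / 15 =1/5 = 0.20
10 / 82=5/41 = 0.12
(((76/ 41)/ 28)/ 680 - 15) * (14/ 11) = -2927381/153340 = -19.09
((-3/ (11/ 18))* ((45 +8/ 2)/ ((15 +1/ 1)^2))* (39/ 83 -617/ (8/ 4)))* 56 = 473542713/29216 = 16208.33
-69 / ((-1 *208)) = 69/208 = 0.33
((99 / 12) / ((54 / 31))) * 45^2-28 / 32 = 38359/4 = 9589.75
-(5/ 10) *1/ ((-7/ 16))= 8/7 = 1.14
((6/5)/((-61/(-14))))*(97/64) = 2037/4880 = 0.42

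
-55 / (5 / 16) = -176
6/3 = 2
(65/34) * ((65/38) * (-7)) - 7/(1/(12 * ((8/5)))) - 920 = -6959299/6460 = -1077.29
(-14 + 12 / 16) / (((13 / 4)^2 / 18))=-3816/169 = -22.58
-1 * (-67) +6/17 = 1145/17 = 67.35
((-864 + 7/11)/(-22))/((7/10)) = 47485/847 = 56.06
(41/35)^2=1681/1225 = 1.37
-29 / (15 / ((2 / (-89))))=58/1335 = 0.04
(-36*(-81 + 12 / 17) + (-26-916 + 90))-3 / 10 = 346509/170 = 2038.29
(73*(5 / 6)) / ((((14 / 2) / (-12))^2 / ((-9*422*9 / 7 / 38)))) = -149717160/6517 = -22973.33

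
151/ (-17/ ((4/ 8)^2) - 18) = -151/86 = -1.76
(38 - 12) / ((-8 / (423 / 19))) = -5499/76 = -72.36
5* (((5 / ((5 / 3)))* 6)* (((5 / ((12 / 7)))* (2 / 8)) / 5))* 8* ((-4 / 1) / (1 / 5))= -2100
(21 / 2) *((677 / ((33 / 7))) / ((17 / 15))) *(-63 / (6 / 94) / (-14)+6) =4478355/44 = 101780.80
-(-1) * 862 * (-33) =-28446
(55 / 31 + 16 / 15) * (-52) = -68692/465 = -147.72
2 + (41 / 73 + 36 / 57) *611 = 1013979/1387 = 731.06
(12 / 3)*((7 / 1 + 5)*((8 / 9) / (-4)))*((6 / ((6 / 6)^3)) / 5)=-64/5 = -12.80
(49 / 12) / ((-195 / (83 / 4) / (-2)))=4067/4680 = 0.87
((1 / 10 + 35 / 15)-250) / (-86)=7427/2580 = 2.88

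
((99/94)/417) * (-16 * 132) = -34848/6533 = -5.33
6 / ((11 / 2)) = 12/11 = 1.09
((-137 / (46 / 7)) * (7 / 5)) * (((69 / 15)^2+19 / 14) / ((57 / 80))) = -10077172/10925 = -922.40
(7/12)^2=49/144 = 0.34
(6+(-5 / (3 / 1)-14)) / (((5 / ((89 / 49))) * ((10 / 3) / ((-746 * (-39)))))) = -37545807/1225 = -30649.64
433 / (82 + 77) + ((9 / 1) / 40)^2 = 705679/254400 = 2.77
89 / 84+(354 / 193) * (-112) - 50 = -254.37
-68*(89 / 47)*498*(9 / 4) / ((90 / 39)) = -14692743/235 = -62522.31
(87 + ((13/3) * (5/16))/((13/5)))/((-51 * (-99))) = 4201/242352 = 0.02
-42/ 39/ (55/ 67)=-938/715 = -1.31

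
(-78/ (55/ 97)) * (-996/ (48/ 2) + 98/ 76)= 5780424/1045 = 5531.51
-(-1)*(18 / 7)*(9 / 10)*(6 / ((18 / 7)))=27/5 = 5.40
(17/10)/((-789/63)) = -357/2630 = -0.14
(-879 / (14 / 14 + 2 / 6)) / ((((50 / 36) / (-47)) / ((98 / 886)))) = 54657099/22150 = 2467.59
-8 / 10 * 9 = -7.20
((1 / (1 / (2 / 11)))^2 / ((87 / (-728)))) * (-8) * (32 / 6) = 372736/31581 = 11.80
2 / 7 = 0.29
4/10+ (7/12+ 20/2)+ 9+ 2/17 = 20503/1020 = 20.10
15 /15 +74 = 75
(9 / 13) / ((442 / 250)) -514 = -513.61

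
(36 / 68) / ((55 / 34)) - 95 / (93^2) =150457/475695 = 0.32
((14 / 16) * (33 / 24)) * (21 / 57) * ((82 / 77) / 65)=287/39520 = 0.01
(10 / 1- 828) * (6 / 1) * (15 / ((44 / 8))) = -147240/11 = -13385.45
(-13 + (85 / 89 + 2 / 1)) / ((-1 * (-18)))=-149/267 = -0.56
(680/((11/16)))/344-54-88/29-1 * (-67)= 176137/13717 = 12.84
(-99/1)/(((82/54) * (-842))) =2673/34522 = 0.08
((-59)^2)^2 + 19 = 12117380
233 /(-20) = -233/20 = -11.65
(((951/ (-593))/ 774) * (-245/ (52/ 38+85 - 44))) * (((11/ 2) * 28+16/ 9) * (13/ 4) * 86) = 384213193/736506 = 521.67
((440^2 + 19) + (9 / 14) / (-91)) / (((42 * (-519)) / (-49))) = 246670597/566748 = 435.24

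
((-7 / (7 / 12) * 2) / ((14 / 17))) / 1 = -204/7 = -29.14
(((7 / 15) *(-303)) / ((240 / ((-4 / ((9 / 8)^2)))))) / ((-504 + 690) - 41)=11312/880875 = 0.01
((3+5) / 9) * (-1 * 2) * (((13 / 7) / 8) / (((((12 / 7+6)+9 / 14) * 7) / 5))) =-0.04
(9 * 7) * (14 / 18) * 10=490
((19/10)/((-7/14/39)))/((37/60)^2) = -533520/1369 = -389.72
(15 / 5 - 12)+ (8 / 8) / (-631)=-5680/631 = -9.00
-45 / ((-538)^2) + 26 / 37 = 7523879/10709428 = 0.70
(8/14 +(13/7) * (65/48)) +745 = 251357/336 = 748.09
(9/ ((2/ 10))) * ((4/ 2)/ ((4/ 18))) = 405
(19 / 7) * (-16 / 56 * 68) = -2584/49 = -52.73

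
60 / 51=20/17 = 1.18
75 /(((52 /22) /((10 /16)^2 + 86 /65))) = 1176285/21632 = 54.38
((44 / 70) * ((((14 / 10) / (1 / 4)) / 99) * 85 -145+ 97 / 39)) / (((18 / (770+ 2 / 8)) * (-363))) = 1000061/98010 = 10.20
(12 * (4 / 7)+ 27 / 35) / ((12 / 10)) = 89/14 = 6.36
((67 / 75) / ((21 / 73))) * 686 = 479318/225 = 2130.30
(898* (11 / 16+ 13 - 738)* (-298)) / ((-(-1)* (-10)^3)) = -775315689/4000 = -193828.92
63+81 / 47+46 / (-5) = 13048/235 = 55.52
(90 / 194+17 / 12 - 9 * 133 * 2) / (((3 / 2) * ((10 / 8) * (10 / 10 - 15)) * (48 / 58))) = 80748383/733320 = 110.11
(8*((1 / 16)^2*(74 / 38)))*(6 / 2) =111/608 = 0.18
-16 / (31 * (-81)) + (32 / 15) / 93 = 368/12555 = 0.03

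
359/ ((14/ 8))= 1436/7 = 205.14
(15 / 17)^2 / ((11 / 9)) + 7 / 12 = 46553/38148 = 1.22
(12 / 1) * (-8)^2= 768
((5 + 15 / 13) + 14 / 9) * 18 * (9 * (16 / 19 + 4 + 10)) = 4578552/247 = 18536.65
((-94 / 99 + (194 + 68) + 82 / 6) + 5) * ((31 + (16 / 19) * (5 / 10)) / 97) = 5510708/60819 = 90.61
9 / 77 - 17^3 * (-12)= 4539621/77 = 58956.12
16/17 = 0.94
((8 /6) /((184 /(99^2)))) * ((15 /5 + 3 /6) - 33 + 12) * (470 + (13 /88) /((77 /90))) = -215047575/368 = -584368.41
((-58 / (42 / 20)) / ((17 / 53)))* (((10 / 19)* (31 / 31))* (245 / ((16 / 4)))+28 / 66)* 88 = -719438960/2907 = -247485.02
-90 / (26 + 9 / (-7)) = -630/173 = -3.64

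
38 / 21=1.81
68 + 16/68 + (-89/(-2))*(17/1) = 28041/34 = 824.74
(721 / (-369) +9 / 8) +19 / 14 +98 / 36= 7463/2296 = 3.25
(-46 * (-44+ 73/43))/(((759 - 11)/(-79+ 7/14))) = -386377/1892 = -204.22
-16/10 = -8/5 = -1.60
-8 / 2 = -4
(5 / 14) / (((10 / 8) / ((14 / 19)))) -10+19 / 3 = -3.46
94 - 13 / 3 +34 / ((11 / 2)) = 3163/33 = 95.85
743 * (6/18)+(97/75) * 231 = 40982/75 = 546.43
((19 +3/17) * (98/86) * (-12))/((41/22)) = -4217136/29971 = -140.71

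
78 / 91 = 6/7 = 0.86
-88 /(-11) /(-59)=-8/59 = -0.14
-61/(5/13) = -158.60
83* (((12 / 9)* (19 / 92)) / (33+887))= 1577/63480 = 0.02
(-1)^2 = 1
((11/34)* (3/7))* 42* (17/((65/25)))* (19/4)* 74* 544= 94651920/13 = 7280916.92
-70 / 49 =-10/7 = -1.43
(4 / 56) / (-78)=-1/1092 = 0.00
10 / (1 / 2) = 20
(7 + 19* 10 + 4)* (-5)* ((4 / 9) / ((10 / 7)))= -938/3 = -312.67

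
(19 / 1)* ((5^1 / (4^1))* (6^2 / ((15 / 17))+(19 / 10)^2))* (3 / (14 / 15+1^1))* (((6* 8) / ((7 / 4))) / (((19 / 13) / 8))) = 49881312/203 = 245720.75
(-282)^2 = 79524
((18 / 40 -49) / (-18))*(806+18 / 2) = 158273/72 = 2198.24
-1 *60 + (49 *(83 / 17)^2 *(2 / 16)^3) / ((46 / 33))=-397252167/6806528 = -58.36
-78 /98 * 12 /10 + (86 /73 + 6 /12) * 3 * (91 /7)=2306811/35770 = 64.49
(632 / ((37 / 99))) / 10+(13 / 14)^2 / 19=116532881/688940 = 169.15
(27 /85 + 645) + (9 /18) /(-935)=1206743/1870 = 645.32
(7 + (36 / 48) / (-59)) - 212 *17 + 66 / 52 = -11031741/3068 = -3595.74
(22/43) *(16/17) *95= 33440/731 = 45.75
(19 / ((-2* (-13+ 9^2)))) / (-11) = 19/1496 = 0.01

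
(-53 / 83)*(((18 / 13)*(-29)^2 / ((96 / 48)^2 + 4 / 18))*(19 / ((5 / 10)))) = -7220826/1079 = -6692.15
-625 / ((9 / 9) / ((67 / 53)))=-41875/53 = -790.09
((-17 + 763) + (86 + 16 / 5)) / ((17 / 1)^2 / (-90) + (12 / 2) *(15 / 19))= 1428192/2609 = 547.41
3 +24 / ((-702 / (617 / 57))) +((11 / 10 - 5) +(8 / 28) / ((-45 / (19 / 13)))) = -1.28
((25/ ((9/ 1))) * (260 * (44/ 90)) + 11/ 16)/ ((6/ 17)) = 7794347/7776 = 1002.36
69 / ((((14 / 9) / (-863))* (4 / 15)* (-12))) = 2679615/224 = 11962.57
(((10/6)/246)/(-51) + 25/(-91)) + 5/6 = 956405/1712529 = 0.56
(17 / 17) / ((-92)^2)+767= 6491889/8464 = 767.00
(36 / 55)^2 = 1296/3025 = 0.43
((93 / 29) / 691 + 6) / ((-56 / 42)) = -360981/80156 = -4.50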